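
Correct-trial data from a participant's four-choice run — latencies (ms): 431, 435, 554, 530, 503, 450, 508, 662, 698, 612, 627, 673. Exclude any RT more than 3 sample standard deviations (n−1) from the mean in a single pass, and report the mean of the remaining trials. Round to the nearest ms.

n = 12, ΣRT = 6683, M = 556.917
Σ(x−M)² = 100550.92; s = √(100550.92/11) = 95.609
Cutoffs: 556.917 ± 3·95.609 → [270.1, 843.7]
No RTs fall outside the cutoffs; all 12 retained. Mean = 6683/12 = 556.917

557 ms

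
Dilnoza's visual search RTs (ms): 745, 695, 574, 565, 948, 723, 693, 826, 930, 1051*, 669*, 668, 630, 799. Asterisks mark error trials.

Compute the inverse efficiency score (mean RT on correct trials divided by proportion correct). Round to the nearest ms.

855 ms

Correct trials (n=12): 745, 695, 574, 565, 948, 723, 693, 826, 930, 668, 630, 799
Mean correct RT = 8796/12 = 733.0000 ms
Proportion correct = 12/14
IES = 733.0000 / (12/14) = 855.167 ms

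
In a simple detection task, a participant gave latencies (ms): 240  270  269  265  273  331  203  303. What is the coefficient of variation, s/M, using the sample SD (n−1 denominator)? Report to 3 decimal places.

n = 8, Σ = 2154, M = 269.2500
Σ(x−M)² = 10229.500; s = √(10229.500/7) = 38.2277
CV = 38.2277 / 269.2500 = 0.14198

0.142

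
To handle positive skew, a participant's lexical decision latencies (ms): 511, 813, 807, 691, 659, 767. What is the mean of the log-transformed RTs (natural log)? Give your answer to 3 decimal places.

6.550

ln(RT): 6.2364, 6.7007, 6.6933, 6.5381, 6.4907, 6.6425
Σ ln(RT) = 39.3018
Mean = 39.3018/6 = 6.55030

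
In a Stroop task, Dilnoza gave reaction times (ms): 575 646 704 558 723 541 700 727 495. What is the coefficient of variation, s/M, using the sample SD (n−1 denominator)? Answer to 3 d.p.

0.141

n = 9, Σ = 5669, M = 629.8889
Σ(x−M)² = 63044.889; s = √(63044.889/8) = 88.7728
CV = 88.7728 / 629.8889 = 0.14093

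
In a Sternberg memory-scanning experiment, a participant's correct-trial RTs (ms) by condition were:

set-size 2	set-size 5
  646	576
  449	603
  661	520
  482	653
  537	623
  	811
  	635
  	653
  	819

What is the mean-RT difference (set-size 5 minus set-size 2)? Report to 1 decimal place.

M(set-size 2) = 2775/5 = 555.000
M(set-size 5) = 5893/9 = 654.778
Difference = 654.778 − 555.000 = 99.778 ms

99.8 ms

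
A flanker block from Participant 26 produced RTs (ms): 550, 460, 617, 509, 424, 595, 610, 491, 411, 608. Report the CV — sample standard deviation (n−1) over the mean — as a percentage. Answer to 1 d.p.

15.1%

n = 10, Σ = 5275, M = 527.5000
Σ(x−M)² = 56874.500; s = √(56874.500/9) = 79.4946
CV = 79.4946 / 527.5000 = 0.15070 = 15.070%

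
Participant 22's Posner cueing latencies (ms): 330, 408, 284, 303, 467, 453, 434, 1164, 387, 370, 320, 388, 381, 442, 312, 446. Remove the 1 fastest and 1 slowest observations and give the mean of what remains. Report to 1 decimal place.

388.6 ms

Sorted: 284, 303, 312, 320, 330, 370, 381, 387, 388, 408, 434, 442, 446, 453, 467, 1164
Drop lowest 1 (284) and highest 1 (1164)
Remaining (n=14): Σ = 5441, mean = 5441/14 = 388.643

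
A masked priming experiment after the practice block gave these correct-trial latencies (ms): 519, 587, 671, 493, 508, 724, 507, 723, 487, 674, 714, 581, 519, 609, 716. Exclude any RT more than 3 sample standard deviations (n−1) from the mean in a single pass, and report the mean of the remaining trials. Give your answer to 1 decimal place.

n = 15, ΣRT = 9032, M = 602.133
Σ(x−M)² = 122469.73; s = √(122469.73/14) = 93.530
Cutoffs: 602.133 ± 3·93.530 → [321.5, 882.7]
No RTs fall outside the cutoffs; all 15 retained. Mean = 9032/15 = 602.133

602.1 ms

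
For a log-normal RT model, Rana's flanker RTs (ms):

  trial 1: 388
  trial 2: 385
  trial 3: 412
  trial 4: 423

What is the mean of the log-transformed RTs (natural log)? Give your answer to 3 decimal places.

5.996

ln(RT): 5.9610, 5.9532, 6.0210, 6.0474
Σ ln(RT) = 23.9826
Mean = 23.9826/4 = 5.99566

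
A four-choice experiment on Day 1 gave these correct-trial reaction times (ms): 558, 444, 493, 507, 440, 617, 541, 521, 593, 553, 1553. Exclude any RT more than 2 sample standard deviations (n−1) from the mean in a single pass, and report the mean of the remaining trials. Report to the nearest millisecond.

n = 11, ΣRT = 6820, M = 620.000
Σ(x−M)² = 987876.00; s = √(987876.00/10) = 314.305
Cutoffs: 620.000 ± 2·314.305 → [-8.6, 1248.6]
Outside: 1553 → excluded.
Retained (n=10): Σ = 5267, mean = 5267/10 = 526.700

527 ms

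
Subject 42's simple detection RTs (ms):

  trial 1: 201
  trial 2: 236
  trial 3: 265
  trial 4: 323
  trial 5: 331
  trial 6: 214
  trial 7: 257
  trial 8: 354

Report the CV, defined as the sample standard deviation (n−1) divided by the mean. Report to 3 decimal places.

n = 8, Σ = 2181, M = 272.6250
Σ(x−M)² = 22777.875; s = √(22777.875/7) = 57.0437
CV = 57.0437 / 272.6250 = 0.20924

0.209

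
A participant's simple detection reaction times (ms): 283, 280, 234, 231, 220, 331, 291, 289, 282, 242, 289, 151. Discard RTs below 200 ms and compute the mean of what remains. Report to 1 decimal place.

Excluded: 151
Retained (n=11): Σ = 2972
Mean = 2972/11 = 270.1818

270.2 ms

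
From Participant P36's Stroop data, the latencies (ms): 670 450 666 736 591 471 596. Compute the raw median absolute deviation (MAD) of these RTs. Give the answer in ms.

Sorted: 450, 471, 591, 596, 666, 670, 736 → median = 596
|x − 596|: 74, 146, 70, 140, 5, 125, 0
Sorted deviations: 0, 5, 70, 74, 125, 140, 146 → MAD = 74

74 ms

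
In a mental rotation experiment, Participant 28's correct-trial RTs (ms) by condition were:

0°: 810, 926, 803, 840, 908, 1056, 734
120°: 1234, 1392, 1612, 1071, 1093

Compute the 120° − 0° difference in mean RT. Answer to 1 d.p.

412.3 ms

M(0°) = 6077/7 = 868.143
M(120°) = 6402/5 = 1280.400
Difference = 1280.400 − 868.143 = 412.257 ms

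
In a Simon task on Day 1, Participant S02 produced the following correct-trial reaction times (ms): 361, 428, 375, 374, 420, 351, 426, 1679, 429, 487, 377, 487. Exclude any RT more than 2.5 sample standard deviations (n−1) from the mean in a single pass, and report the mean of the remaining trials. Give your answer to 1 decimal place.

410.5 ms

n = 12, ΣRT = 6194, M = 516.167
Σ(x−M)² = 1497495.67; s = √(1497495.67/11) = 368.966
Cutoffs: 516.167 ± 2.5·368.966 → [-406.2, 1438.6]
Outside: 1679 → excluded.
Retained (n=11): Σ = 4515, mean = 4515/11 = 410.455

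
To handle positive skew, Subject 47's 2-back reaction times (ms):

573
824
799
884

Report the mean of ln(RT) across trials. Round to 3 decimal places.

ln(RT): 6.3509, 6.7142, 6.6834, 6.7845
Σ ln(RT) = 26.5329
Mean = 26.5329/4 = 6.63322

6.633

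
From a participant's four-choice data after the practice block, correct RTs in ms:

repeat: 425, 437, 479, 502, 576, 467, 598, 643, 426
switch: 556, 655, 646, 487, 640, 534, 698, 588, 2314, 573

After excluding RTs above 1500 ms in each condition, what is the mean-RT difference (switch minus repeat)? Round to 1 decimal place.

91.6 ms

switch: exclude 2314
M(repeat) = 4553/9 = 505.889
M(switch) = 5377/9 = 597.444
Difference = 597.444 − 505.889 = 91.556 ms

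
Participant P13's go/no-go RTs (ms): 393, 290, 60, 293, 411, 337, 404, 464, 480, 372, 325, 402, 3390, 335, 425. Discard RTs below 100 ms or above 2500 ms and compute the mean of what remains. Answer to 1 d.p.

379.3 ms

Excluded: 60, 3390
Retained (n=13): Σ = 4931
Mean = 4931/13 = 379.3077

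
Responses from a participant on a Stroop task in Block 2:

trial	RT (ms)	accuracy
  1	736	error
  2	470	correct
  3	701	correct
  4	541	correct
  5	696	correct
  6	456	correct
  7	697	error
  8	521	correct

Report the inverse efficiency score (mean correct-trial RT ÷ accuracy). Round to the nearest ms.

752 ms

Correct trials (n=6): 470, 701, 541, 696, 456, 521
Mean correct RT = 3385/6 = 564.1667 ms
Proportion correct = 6/8
IES = 564.1667 / (6/8) = 752.222 ms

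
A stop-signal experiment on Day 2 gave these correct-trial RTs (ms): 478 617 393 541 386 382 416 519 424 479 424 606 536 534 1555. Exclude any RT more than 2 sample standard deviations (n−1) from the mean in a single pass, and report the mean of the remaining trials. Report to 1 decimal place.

n = 15, ΣRT = 8290, M = 552.667
Σ(x−M)² = 1158739.33; s = √(1158739.33/14) = 287.693
Cutoffs: 552.667 ± 2·287.693 → [-22.7, 1128.1]
Outside: 1555 → excluded.
Retained (n=14): Σ = 6735, mean = 6735/14 = 481.071

481.1 ms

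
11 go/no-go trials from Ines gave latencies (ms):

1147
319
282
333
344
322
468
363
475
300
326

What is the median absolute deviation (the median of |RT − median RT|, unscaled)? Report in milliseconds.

Sorted: 282, 300, 319, 322, 326, 333, 344, 363, 468, 475, 1147 → median = 333
|x − 333|: 814, 14, 51, 0, 11, 11, 135, 30, 142, 33, 7
Sorted deviations: 0, 7, 11, 11, 14, 30, 33, 51, 135, 142, 814 → MAD = 30

30 ms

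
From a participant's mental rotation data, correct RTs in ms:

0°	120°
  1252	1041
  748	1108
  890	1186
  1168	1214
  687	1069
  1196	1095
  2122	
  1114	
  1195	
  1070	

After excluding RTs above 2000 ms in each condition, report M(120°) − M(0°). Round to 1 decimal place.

83.3 ms

0°: exclude 2122
M(0°) = 9320/9 = 1035.556
M(120°) = 6713/6 = 1118.833
Difference = 1118.833 − 1035.556 = 83.278 ms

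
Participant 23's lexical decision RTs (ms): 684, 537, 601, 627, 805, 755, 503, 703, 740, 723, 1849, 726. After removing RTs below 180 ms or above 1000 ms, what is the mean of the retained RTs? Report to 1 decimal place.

Excluded: 1849
Retained (n=11): Σ = 7404
Mean = 7404/11 = 673.0909

673.1 ms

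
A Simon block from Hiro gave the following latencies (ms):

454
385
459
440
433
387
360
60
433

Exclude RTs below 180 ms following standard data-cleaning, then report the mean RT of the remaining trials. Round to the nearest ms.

Excluded: 60
Retained (n=8): Σ = 3351
Mean = 3351/8 = 418.8750

419 ms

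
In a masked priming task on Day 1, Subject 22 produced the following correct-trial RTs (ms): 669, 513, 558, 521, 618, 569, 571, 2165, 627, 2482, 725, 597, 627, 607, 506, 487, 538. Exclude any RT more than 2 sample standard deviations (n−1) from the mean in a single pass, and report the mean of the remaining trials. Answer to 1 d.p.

582.2 ms

n = 17, ΣRT = 13380, M = 787.059
Σ(x−M)² = 5461352.94; s = √(5461352.94/16) = 584.238
Cutoffs: 787.059 ± 2·584.238 → [-381.4, 1955.5]
Outside: 2165, 2482 → excluded.
Retained (n=15): Σ = 8733, mean = 8733/15 = 582.200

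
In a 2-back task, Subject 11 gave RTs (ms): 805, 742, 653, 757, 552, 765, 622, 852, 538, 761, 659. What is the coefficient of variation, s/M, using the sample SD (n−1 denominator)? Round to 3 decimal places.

n = 11, Σ = 7706, M = 700.5455
Σ(x−M)² = 105206.727; s = √(105206.727/10) = 102.5703
CV = 102.5703 / 700.5455 = 0.14641

0.146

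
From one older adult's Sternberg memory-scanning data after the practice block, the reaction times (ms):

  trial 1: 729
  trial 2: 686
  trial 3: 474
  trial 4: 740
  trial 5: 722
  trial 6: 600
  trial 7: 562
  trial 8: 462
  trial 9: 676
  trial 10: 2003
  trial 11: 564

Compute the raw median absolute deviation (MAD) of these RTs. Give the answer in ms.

Sorted: 462, 474, 562, 564, 600, 676, 686, 722, 729, 740, 2003 → median = 676
|x − 676|: 53, 10, 202, 64, 46, 76, 114, 214, 0, 1327, 112
Sorted deviations: 0, 10, 46, 53, 64, 76, 112, 114, 202, 214, 1327 → MAD = 76

76 ms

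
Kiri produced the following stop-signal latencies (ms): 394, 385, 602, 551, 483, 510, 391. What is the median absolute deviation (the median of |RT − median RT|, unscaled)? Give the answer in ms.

Sorted: 385, 391, 394, 483, 510, 551, 602 → median = 483
|x − 483|: 89, 98, 119, 68, 0, 27, 92
Sorted deviations: 0, 27, 68, 89, 92, 98, 119 → MAD = 89

89 ms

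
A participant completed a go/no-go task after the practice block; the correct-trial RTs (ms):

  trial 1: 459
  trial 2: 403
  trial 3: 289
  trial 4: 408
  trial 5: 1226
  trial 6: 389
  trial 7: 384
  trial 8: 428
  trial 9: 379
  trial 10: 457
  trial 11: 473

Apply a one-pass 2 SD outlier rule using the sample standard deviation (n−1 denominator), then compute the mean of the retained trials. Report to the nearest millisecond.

n = 11, ΣRT = 5295, M = 481.364
Σ(x−M)² = 635510.55; s = √(635510.55/10) = 252.093
Cutoffs: 481.364 ± 2·252.093 → [-22.8, 985.6]
Outside: 1226 → excluded.
Retained (n=10): Σ = 4069, mean = 4069/10 = 406.900

407 ms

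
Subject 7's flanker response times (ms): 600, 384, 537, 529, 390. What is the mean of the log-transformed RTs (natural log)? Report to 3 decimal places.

6.174

ln(RT): 6.3969, 5.9506, 6.2860, 6.2710, 5.9661
Σ ln(RT) = 30.8707
Mean = 30.8707/5 = 6.17414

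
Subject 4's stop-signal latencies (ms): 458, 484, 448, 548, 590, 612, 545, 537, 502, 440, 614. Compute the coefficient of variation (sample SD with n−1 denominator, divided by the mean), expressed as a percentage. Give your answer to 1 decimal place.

n = 11, Σ = 5778, M = 525.2727
Σ(x−M)² = 40640.182; s = √(40640.182/10) = 63.7497
CV = 63.7497 / 525.2727 = 0.12136 = 12.136%

12.1%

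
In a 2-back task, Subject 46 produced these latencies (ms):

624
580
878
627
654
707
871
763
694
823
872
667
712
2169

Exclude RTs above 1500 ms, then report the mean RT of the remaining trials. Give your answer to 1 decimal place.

Excluded: 2169
Retained (n=13): Σ = 9472
Mean = 9472/13 = 728.6154

728.6 ms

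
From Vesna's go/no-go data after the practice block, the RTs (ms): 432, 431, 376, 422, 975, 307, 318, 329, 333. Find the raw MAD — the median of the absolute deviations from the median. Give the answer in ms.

55 ms

Sorted: 307, 318, 329, 333, 376, 422, 431, 432, 975 → median = 376
|x − 376|: 56, 55, 0, 46, 599, 69, 58, 47, 43
Sorted deviations: 0, 43, 46, 47, 55, 56, 58, 69, 599 → MAD = 55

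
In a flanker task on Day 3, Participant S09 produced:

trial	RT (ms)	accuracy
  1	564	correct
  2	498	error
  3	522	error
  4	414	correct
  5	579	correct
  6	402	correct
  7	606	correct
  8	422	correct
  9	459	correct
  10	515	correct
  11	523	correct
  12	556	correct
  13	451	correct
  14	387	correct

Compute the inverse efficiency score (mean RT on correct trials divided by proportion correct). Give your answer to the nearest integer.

571 ms

Correct trials (n=12): 564, 414, 579, 402, 606, 422, 459, 515, 523, 556, 451, 387
Mean correct RT = 5878/12 = 489.8333 ms
Proportion correct = 12/14
IES = 489.8333 / (12/14) = 571.472 ms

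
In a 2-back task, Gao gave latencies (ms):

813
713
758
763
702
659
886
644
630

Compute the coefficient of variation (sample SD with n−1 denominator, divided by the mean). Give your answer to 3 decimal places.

0.115

n = 9, Σ = 6568, M = 729.7778
Σ(x−M)² = 56607.556; s = √(56607.556/8) = 84.1186
CV = 84.1186 / 729.7778 = 0.11527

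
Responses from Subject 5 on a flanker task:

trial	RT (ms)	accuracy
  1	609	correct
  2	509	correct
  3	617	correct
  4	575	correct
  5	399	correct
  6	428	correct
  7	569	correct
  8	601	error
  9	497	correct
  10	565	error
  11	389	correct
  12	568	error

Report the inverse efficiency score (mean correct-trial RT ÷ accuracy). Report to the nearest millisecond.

Correct trials (n=9): 609, 509, 617, 575, 399, 428, 569, 497, 389
Mean correct RT = 4592/9 = 510.2222 ms
Proportion correct = 9/12
IES = 510.2222 / (9/12) = 680.296 ms

680 ms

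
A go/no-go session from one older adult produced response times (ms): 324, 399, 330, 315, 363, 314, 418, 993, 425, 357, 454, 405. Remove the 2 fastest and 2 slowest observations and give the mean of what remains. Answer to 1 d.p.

377.6 ms

Sorted: 314, 315, 324, 330, 357, 363, 399, 405, 418, 425, 454, 993
Drop lowest 2 (314, 315) and highest 2 (454, 993)
Remaining (n=8): Σ = 3021, mean = 3021/8 = 377.625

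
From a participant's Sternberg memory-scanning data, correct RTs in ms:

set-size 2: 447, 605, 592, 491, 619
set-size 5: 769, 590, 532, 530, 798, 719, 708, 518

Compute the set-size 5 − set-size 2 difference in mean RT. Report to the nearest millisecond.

95 ms

M(set-size 2) = 2754/5 = 550.800
M(set-size 5) = 5164/8 = 645.500
Difference = 645.500 − 550.800 = 94.700 ms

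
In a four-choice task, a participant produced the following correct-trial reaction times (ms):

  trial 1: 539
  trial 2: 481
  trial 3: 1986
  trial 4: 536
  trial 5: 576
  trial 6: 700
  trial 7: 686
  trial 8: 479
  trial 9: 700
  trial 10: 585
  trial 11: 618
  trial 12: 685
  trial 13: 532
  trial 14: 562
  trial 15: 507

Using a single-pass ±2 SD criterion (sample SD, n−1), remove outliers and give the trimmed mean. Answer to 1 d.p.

584.7 ms

n = 15, ΣRT = 10172, M = 678.133
Σ(x−M)² = 1916505.73; s = √(1916505.73/14) = 369.991
Cutoffs: 678.133 ± 2·369.991 → [-61.8, 1418.1]
Outside: 1986 → excluded.
Retained (n=14): Σ = 8186, mean = 8186/14 = 584.714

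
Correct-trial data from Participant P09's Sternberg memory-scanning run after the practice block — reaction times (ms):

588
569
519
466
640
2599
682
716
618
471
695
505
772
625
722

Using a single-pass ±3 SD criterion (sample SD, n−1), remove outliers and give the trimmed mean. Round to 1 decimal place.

n = 15, ΣRT = 11187, M = 745.800
Σ(x−M)² = 3804646.40; s = √(3804646.40/14) = 521.306
Cutoffs: 745.800 ± 3·521.306 → [-818.1, 2309.7]
Outside: 2599 → excluded.
Retained (n=14): Σ = 8588, mean = 8588/14 = 613.429

613.4 ms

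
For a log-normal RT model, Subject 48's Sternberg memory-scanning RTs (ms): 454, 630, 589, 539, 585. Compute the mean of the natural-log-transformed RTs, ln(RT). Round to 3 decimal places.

ln(RT): 6.1181, 6.4457, 6.3784, 6.2897, 6.3716
Σ ln(RT) = 31.6036
Mean = 31.6036/5 = 6.32071

6.321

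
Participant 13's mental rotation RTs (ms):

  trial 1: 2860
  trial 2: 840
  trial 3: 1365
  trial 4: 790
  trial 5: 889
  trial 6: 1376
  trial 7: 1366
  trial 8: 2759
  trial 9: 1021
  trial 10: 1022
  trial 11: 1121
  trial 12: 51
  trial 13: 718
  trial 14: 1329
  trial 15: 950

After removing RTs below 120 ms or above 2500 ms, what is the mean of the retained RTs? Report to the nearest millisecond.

1066 ms

Excluded: 51, 2759, 2860
Retained (n=12): Σ = 12787
Mean = 12787/12 = 1065.5833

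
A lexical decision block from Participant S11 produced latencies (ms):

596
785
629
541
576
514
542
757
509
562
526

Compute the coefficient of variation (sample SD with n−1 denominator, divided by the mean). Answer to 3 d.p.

0.159

n = 11, Σ = 6537, M = 594.2727
Σ(x−M)² = 89388.182; s = √(89388.182/10) = 94.5453
CV = 94.5453 / 594.2727 = 0.15909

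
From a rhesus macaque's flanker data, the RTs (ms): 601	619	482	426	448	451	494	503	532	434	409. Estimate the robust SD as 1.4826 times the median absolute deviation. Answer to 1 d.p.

Sorted: 409, 426, 434, 448, 451, 482, 494, 503, 532, 601, 619 → median = 482
|x − 482| sorted: 0, 12, 21, 31, 34, 48, 50, 56, 73, 119, 137 → MAD = 48
Robust SD ≈ 1.4826 × 48 = 71.165

71.2 ms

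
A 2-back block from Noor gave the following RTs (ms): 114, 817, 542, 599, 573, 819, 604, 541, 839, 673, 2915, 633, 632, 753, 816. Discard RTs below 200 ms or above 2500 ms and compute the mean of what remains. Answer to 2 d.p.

Excluded: 114, 2915
Retained (n=13): Σ = 8841
Mean = 8841/13 = 680.0769

680.08 ms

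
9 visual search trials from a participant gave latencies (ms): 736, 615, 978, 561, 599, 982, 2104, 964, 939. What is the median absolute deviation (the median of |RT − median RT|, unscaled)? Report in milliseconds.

203 ms

Sorted: 561, 599, 615, 736, 939, 964, 978, 982, 2104 → median = 939
|x − 939|: 203, 324, 39, 378, 340, 43, 1165, 25, 0
Sorted deviations: 0, 25, 39, 43, 203, 324, 340, 378, 1165 → MAD = 203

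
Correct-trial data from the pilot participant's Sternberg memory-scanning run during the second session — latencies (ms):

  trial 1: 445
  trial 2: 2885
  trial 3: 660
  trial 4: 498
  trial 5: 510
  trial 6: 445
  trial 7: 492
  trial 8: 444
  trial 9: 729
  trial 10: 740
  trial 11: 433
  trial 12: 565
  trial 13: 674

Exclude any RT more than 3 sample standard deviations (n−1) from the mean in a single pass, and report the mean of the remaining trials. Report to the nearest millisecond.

553 ms

n = 13, ΣRT = 9520, M = 732.308
Σ(x−M)² = 5170640.77; s = √(5170640.77/12) = 656.420
Cutoffs: 732.308 ± 3·656.420 → [-1237.0, 2701.6]
Outside: 2885 → excluded.
Retained (n=12): Σ = 6635, mean = 6635/12 = 552.917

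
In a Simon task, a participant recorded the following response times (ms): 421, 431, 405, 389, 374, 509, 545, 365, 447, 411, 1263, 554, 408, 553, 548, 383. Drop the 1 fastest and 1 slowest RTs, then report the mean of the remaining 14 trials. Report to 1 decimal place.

Sorted: 365, 374, 383, 389, 405, 408, 411, 421, 431, 447, 509, 545, 548, 553, 554, 1263
Drop lowest 1 (365) and highest 1 (1263)
Remaining (n=14): Σ = 6378, mean = 6378/14 = 455.571

455.6 ms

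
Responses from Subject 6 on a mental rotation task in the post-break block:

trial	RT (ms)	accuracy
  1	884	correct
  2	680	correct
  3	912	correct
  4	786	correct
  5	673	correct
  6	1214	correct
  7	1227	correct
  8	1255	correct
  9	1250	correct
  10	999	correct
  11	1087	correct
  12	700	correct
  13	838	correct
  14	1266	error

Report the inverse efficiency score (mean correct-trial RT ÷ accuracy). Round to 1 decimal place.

1035.9 ms

Correct trials (n=13): 884, 680, 912, 786, 673, 1214, 1227, 1255, 1250, 999, 1087, 700, 838
Mean correct RT = 12505/13 = 961.9231 ms
Proportion correct = 13/14
IES = 961.9231 / (13/14) = 1035.917 ms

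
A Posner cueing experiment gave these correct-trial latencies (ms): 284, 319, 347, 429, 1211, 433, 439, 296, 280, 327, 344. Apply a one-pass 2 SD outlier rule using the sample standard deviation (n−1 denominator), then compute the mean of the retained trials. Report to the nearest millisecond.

350 ms

n = 11, ΣRT = 4709, M = 428.091
Σ(x−M)² = 708998.91; s = √(708998.91/10) = 266.270
Cutoffs: 428.091 ± 2·266.270 → [-104.4, 960.6]
Outside: 1211 → excluded.
Retained (n=10): Σ = 3498, mean = 3498/10 = 349.800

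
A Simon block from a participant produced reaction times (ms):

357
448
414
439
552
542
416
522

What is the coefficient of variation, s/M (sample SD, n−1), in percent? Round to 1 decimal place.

n = 8, Σ = 3690, M = 461.2500
Σ(x−M)² = 34265.500; s = √(34265.500/7) = 69.9648
CV = 69.9648 / 461.2500 = 0.15169 = 15.169%

15.2%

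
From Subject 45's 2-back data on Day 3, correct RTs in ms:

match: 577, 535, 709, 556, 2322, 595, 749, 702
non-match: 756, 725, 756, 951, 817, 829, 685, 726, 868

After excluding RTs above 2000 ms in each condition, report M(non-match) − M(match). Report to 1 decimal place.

match: exclude 2322
M(match) = 4423/7 = 631.857
M(non-match) = 7113/9 = 790.333
Difference = 790.333 − 631.857 = 158.476 ms

158.5 ms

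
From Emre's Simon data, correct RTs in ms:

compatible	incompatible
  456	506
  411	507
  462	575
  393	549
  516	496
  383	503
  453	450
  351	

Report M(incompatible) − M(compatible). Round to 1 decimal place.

84.2 ms

M(compatible) = 3425/8 = 428.125
M(incompatible) = 3586/7 = 512.286
Difference = 512.286 − 428.125 = 84.161 ms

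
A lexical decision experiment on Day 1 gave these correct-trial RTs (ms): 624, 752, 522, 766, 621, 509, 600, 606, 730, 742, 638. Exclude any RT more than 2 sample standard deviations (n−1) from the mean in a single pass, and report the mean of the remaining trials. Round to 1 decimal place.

n = 11, ΣRT = 7110, M = 646.364
Σ(x−M)² = 80940.55; s = √(80940.55/10) = 89.967
Cutoffs: 646.364 ± 2·89.967 → [466.4, 826.3]
No RTs fall outside the cutoffs; all 11 retained. Mean = 7110/11 = 646.364

646.4 ms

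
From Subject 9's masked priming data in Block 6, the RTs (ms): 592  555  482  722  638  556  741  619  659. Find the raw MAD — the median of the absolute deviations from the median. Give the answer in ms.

63 ms

Sorted: 482, 555, 556, 592, 619, 638, 659, 722, 741 → median = 619
|x − 619|: 27, 64, 137, 103, 19, 63, 122, 0, 40
Sorted deviations: 0, 19, 27, 40, 63, 64, 103, 122, 137 → MAD = 63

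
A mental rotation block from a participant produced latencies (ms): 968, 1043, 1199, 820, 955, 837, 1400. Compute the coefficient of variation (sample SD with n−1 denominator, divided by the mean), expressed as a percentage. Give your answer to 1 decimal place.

n = 7, Σ = 7222, M = 1031.7143
Σ(x−M)² = 256427.429; s = √(256427.429/6) = 206.7315
CV = 206.7315 / 1031.7143 = 0.20038 = 20.038%

20.0%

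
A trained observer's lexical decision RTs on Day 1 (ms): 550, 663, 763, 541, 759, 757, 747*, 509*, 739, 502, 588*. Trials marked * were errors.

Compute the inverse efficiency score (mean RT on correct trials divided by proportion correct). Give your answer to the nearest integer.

Correct trials (n=8): 550, 663, 763, 541, 759, 757, 739, 502
Mean correct RT = 5274/8 = 659.2500 ms
Proportion correct = 8/11
IES = 659.2500 / (8/11) = 906.469 ms

906 ms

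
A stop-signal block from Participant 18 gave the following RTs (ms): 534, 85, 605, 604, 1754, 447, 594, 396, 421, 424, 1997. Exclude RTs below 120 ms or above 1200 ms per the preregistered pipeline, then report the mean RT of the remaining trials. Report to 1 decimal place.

503.1 ms

Excluded: 85, 1754, 1997
Retained (n=8): Σ = 4025
Mean = 4025/8 = 503.1250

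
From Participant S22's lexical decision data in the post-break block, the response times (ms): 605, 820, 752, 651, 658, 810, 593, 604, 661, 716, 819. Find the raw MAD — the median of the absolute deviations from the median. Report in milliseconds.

57 ms

Sorted: 593, 604, 605, 651, 658, 661, 716, 752, 810, 819, 820 → median = 661
|x − 661|: 56, 159, 91, 10, 3, 149, 68, 57, 0, 55, 158
Sorted deviations: 0, 3, 10, 55, 56, 57, 68, 91, 149, 158, 159 → MAD = 57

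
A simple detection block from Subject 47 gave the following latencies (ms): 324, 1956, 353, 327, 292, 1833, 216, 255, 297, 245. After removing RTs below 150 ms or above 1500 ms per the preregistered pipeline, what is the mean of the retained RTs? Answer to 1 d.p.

288.6 ms

Excluded: 1833, 1956
Retained (n=8): Σ = 2309
Mean = 2309/8 = 288.6250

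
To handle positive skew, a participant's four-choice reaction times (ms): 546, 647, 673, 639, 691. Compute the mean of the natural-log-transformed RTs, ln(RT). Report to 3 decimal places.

6.457

ln(RT): 6.3026, 6.4723, 6.5117, 6.4599, 6.5381
Σ ln(RT) = 32.2848
Mean = 32.2848/5 = 6.45695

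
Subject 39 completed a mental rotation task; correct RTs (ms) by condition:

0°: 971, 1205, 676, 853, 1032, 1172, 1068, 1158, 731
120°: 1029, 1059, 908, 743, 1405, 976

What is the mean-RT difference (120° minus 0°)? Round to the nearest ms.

M(0°) = 8866/9 = 985.111
M(120°) = 6120/6 = 1020.000
Difference = 1020.000 − 985.111 = 34.889 ms

35 ms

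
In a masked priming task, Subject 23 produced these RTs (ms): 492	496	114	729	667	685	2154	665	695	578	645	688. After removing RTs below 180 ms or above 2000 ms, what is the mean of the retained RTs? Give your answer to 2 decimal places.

Excluded: 114, 2154
Retained (n=10): Σ = 6340
Mean = 6340/10 = 634.0000

634.00 ms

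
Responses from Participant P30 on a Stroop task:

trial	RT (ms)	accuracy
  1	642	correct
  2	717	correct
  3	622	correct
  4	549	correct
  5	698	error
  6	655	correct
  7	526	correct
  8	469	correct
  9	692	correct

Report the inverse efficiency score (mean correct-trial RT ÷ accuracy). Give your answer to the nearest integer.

Correct trials (n=8): 642, 717, 622, 549, 655, 526, 469, 692
Mean correct RT = 4872/8 = 609.0000 ms
Proportion correct = 8/9
IES = 609.0000 / (8/9) = 685.125 ms

685 ms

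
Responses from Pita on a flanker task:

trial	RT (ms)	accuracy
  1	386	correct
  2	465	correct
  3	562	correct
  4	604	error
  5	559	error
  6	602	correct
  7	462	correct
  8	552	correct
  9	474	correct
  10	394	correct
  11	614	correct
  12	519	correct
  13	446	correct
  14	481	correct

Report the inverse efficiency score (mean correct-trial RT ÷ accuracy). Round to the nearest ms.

Correct trials (n=12): 386, 465, 562, 602, 462, 552, 474, 394, 614, 519, 446, 481
Mean correct RT = 5957/12 = 496.4167 ms
Proportion correct = 12/14
IES = 496.4167 / (12/14) = 579.153 ms

579 ms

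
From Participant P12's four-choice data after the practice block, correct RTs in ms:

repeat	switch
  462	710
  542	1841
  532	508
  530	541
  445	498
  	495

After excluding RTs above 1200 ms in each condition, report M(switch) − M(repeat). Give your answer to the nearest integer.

48 ms

switch: exclude 1841
M(repeat) = 2511/5 = 502.200
M(switch) = 2752/5 = 550.400
Difference = 550.400 − 502.200 = 48.200 ms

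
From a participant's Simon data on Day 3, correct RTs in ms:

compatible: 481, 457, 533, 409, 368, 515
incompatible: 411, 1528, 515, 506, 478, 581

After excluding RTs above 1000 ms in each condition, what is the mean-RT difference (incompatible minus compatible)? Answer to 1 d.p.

incompatible: exclude 1528
M(compatible) = 2763/6 = 460.500
M(incompatible) = 2491/5 = 498.200
Difference = 498.200 − 460.500 = 37.700 ms

37.7 ms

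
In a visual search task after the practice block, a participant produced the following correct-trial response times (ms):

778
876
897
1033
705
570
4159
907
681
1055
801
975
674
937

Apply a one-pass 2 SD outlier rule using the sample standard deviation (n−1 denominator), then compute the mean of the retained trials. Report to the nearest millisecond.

n = 14, ΣRT = 15048, M = 1074.857
Σ(x−M)² = 10513019.71; s = √(10513019.71/13) = 899.274
Cutoffs: 1074.857 ± 2·899.274 → [-723.7, 2873.4]
Outside: 4159 → excluded.
Retained (n=13): Σ = 10889, mean = 10889/13 = 837.615

838 ms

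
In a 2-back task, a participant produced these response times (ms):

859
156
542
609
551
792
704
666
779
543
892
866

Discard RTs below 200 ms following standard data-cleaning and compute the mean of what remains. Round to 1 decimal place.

709.4 ms

Excluded: 156
Retained (n=11): Σ = 7803
Mean = 7803/11 = 709.3636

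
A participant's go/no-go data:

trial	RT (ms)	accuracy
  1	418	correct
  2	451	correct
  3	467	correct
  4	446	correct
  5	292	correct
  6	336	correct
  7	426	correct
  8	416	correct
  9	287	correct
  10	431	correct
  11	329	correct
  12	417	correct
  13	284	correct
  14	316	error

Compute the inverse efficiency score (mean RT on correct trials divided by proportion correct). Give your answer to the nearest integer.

Correct trials (n=13): 418, 451, 467, 446, 292, 336, 426, 416, 287, 431, 329, 417, 284
Mean correct RT = 5000/13 = 384.6154 ms
Proportion correct = 13/14
IES = 384.6154 / (13/14) = 414.201 ms

414 ms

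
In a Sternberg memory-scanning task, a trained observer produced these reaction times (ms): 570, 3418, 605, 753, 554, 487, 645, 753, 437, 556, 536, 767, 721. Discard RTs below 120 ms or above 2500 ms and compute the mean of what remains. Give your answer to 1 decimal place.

Excluded: 3418
Retained (n=12): Σ = 7384
Mean = 7384/12 = 615.3333

615.3 ms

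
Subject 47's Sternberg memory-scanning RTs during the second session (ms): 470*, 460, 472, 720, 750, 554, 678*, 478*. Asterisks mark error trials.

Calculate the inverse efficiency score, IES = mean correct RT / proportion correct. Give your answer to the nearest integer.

Correct trials (n=5): 460, 472, 720, 750, 554
Mean correct RT = 2956/5 = 591.2000 ms
Proportion correct = 5/8
IES = 591.2000 / (5/8) = 945.920 ms

946 ms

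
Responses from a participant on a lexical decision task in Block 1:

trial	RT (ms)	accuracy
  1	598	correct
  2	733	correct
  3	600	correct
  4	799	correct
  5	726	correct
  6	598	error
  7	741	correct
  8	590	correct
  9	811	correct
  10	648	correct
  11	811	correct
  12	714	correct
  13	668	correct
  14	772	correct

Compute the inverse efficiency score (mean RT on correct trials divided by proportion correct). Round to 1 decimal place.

763.0 ms

Correct trials (n=13): 598, 733, 600, 799, 726, 741, 590, 811, 648, 811, 714, 668, 772
Mean correct RT = 9211/13 = 708.5385 ms
Proportion correct = 13/14
IES = 708.5385 / (13/14) = 763.041 ms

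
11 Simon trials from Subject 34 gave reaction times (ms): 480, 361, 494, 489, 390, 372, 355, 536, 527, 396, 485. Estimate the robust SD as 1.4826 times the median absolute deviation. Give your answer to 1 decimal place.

83.0 ms

Sorted: 355, 361, 372, 390, 396, 480, 485, 489, 494, 527, 536 → median = 480
|x − 480| sorted: 0, 5, 9, 14, 47, 56, 84, 90, 108, 119, 125 → MAD = 56
Robust SD ≈ 1.4826 × 56 = 83.026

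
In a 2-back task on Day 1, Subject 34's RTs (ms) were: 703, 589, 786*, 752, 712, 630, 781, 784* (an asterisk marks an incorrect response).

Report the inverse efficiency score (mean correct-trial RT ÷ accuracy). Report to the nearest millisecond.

Correct trials (n=6): 703, 589, 752, 712, 630, 781
Mean correct RT = 4167/6 = 694.5000 ms
Proportion correct = 6/8
IES = 694.5000 / (6/8) = 926.000 ms

926 ms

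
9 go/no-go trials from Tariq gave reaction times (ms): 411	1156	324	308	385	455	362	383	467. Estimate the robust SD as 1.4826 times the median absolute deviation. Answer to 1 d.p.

90.4 ms

Sorted: 308, 324, 362, 383, 385, 411, 455, 467, 1156 → median = 385
|x − 385| sorted: 0, 2, 23, 26, 61, 70, 77, 82, 771 → MAD = 61
Robust SD ≈ 1.4826 × 61 = 90.439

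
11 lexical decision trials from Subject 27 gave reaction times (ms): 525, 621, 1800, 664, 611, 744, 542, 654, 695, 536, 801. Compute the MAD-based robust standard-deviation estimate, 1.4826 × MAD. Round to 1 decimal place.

133.4 ms

Sorted: 525, 536, 542, 611, 621, 654, 664, 695, 744, 801, 1800 → median = 654
|x − 654| sorted: 0, 10, 33, 41, 43, 90, 112, 118, 129, 147, 1146 → MAD = 90
Robust SD ≈ 1.4826 × 90 = 133.434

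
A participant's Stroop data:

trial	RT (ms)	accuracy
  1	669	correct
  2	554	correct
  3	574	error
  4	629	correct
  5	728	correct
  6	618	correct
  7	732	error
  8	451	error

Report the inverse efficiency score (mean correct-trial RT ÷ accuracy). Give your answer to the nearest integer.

Correct trials (n=5): 669, 554, 629, 728, 618
Mean correct RT = 3198/5 = 639.6000 ms
Proportion correct = 5/8
IES = 639.6000 / (5/8) = 1023.360 ms

1023 ms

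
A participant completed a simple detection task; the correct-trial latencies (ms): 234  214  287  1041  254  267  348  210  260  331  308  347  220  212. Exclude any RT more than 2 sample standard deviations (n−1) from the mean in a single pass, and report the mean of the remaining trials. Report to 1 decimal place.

268.6 ms

n = 14, ΣRT = 4533, M = 323.786
Σ(x−M)² = 585668.36; s = √(585668.36/13) = 212.253
Cutoffs: 323.786 ± 2·212.253 → [-100.7, 748.3]
Outside: 1041 → excluded.
Retained (n=13): Σ = 3492, mean = 3492/13 = 268.615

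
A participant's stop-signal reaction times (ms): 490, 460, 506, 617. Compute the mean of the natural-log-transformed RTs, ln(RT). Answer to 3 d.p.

6.244

ln(RT): 6.1944, 6.1312, 6.2265, 6.4249
Σ ln(RT) = 24.9770
Mean = 24.9770/4 = 6.24426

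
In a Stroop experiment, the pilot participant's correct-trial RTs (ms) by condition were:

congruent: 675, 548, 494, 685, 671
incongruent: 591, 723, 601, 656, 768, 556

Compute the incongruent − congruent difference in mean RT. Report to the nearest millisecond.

35 ms

M(congruent) = 3073/5 = 614.600
M(incongruent) = 3895/6 = 649.167
Difference = 649.167 − 614.600 = 34.567 ms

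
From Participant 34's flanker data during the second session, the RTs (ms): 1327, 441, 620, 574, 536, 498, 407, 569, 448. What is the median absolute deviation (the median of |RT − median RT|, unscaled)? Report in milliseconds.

84 ms

Sorted: 407, 441, 448, 498, 536, 569, 574, 620, 1327 → median = 536
|x − 536|: 791, 95, 84, 38, 0, 38, 129, 33, 88
Sorted deviations: 0, 33, 38, 38, 84, 88, 95, 129, 791 → MAD = 84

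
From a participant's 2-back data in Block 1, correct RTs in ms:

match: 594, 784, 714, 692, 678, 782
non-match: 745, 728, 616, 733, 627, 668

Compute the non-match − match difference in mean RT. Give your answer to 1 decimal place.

M(match) = 4244/6 = 707.333
M(non-match) = 4117/6 = 686.167
Difference = 686.167 − 707.333 = -21.167 ms

-21.2 ms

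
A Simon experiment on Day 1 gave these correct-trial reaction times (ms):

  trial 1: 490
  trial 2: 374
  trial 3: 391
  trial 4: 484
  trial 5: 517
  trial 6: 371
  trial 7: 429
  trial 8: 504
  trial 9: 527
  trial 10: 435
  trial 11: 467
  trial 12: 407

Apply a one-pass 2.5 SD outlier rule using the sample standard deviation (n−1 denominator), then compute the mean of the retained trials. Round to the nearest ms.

n = 12, ΣRT = 5396, M = 449.667
Σ(x−M)² = 34390.67; s = √(34390.67/11) = 55.914
Cutoffs: 449.667 ± 2.5·55.914 → [309.9, 589.5]
No RTs fall outside the cutoffs; all 12 retained. Mean = 5396/12 = 449.667

450 ms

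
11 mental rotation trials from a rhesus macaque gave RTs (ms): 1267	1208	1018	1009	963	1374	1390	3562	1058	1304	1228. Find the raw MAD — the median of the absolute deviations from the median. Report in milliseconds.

162 ms

Sorted: 963, 1009, 1018, 1058, 1208, 1228, 1267, 1304, 1374, 1390, 3562 → median = 1228
|x − 1228|: 39, 20, 210, 219, 265, 146, 162, 2334, 170, 76, 0
Sorted deviations: 0, 20, 39, 76, 146, 162, 170, 210, 219, 265, 2334 → MAD = 162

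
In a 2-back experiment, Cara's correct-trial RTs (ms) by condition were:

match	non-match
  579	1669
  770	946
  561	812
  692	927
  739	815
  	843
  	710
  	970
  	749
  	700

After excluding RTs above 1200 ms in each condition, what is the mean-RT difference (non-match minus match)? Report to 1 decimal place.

non-match: exclude 1669
M(match) = 3341/5 = 668.200
M(non-match) = 7472/9 = 830.222
Difference = 830.222 − 668.200 = 162.022 ms

162.0 ms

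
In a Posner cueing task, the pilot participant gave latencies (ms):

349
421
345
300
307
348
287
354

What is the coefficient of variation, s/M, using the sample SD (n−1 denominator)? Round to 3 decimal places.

n = 8, Σ = 2711, M = 338.8750
Σ(x−M)² = 12414.875; s = √(12414.875/7) = 42.1136
CV = 42.1136 / 338.8750 = 0.12427

0.124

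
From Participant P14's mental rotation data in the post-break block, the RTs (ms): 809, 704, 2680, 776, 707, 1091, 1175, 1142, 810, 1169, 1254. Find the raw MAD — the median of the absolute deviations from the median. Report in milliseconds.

Sorted: 704, 707, 776, 809, 810, 1091, 1142, 1169, 1175, 1254, 2680 → median = 1091
|x − 1091|: 282, 387, 1589, 315, 384, 0, 84, 51, 281, 78, 163
Sorted deviations: 0, 51, 78, 84, 163, 281, 282, 315, 384, 387, 1589 → MAD = 281

281 ms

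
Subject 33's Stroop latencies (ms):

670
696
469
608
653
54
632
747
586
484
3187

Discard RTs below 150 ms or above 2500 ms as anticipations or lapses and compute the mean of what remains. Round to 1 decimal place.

616.1 ms

Excluded: 54, 3187
Retained (n=9): Σ = 5545
Mean = 5545/9 = 616.1111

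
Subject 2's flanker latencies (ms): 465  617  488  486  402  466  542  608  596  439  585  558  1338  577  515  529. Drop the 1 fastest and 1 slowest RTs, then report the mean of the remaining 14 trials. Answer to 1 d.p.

Sorted: 402, 439, 465, 466, 486, 488, 515, 529, 542, 558, 577, 585, 596, 608, 617, 1338
Drop lowest 1 (402) and highest 1 (1338)
Remaining (n=14): Σ = 7471, mean = 7471/14 = 533.643

533.6 ms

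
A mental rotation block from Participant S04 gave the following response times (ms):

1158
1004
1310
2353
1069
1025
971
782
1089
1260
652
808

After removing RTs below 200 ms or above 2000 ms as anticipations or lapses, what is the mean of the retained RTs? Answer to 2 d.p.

Excluded: 2353
Retained (n=11): Σ = 11128
Mean = 11128/11 = 1011.6364

1011.64 ms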